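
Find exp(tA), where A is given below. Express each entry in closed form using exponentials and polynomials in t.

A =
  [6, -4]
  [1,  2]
e^{tA} =
  [2*t*exp(4*t) + exp(4*t), -4*t*exp(4*t)]
  [t*exp(4*t), -2*t*exp(4*t) + exp(4*t)]

Strategy: write A = P · J · P⁻¹ where J is a Jordan canonical form, so e^{tA} = P · e^{tJ} · P⁻¹, and e^{tJ} can be computed block-by-block.

A has Jordan form
J =
  [4, 1]
  [0, 4]
(up to reordering of blocks).

Per-block formulas:
  For a 2×2 Jordan block J_2(4): exp(t · J_2(4)) = e^(4t)·(I + t·N), where N is the 2×2 nilpotent shift.

After assembling e^{tJ} and conjugating by P, we get:

e^{tA} =
  [2*t*exp(4*t) + exp(4*t), -4*t*exp(4*t)]
  [t*exp(4*t), -2*t*exp(4*t) + exp(4*t)]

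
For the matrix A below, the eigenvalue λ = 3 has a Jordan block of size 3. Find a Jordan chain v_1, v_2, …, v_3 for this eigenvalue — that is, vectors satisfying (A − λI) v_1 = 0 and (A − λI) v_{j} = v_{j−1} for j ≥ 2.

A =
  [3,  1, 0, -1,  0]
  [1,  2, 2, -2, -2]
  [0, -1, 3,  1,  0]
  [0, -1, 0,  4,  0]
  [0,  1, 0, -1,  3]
A Jordan chain for λ = 3 of length 3:
v_1 = (1, -1, -1, -1, 1)ᵀ
v_2 = (0, 1, 0, 0, 0)ᵀ
v_3 = (1, 0, 0, 0, 0)ᵀ

Let N = A − (3)·I. We want v_3 with N^3 v_3 = 0 but N^2 v_3 ≠ 0; then v_{j-1} := N · v_j for j = 3, …, 2.

Pick v_3 = (1, 0, 0, 0, 0)ᵀ.
Then v_2 = N · v_3 = (0, 1, 0, 0, 0)ᵀ.
Then v_1 = N · v_2 = (1, -1, -1, -1, 1)ᵀ.

Sanity check: (A − (3)·I) v_1 = (0, 0, 0, 0, 0)ᵀ = 0. ✓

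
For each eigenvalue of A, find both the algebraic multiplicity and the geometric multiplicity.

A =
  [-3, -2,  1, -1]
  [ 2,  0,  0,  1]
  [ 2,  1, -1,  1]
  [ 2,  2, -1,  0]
λ = -1: alg = 4, geom = 2

Step 1 — factor the characteristic polynomial to read off the algebraic multiplicities:
  χ_A(x) = (x + 1)^4

Step 2 — compute geometric multiplicities via the rank-nullity identity g(λ) = n − rank(A − λI):
  rank(A − (-1)·I) = 2, so dim ker(A − (-1)·I) = n − 2 = 2

Summary:
  λ = -1: algebraic multiplicity = 4, geometric multiplicity = 2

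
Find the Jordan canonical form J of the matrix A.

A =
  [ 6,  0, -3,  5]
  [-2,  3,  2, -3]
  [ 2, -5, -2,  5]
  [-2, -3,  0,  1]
J_2(2) ⊕ J_2(2)

The characteristic polynomial is
  det(x·I − A) = x^4 - 8*x^3 + 24*x^2 - 32*x + 16 = (x - 2)^4

Eigenvalues and multiplicities (the geometric multiplicity of λ is n − rank(A − λI), which equals the number of Jordan blocks for λ):
  λ = 2: algebraic multiplicity = 4, geometric multiplicity = 2

Determining the block sizes for each eigenvalue:
  λ = 2: with am = 4 and gm = 2, the partition is not yet determined (e.g. several partitions of 4 into 2 parts exist). Let N = A − (2)·I. Computing rank(N^1) = 2, rank(N^2) = 0; the number of blocks of size ≥ j is rank(N^{j−1}) − rank(N^j), giving [2, 2]. So we have 2 block(s) of size 2 → block sizes [2, 2]

Assembling the blocks gives a Jordan form
J =
  [2, 1, 0, 0]
  [0, 2, 0, 0]
  [0, 0, 2, 1]
  [0, 0, 0, 2]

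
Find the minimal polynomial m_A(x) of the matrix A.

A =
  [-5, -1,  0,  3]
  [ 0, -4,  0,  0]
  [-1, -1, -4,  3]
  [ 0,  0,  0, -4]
x^2 + 9*x + 20

The characteristic polynomial is χ_A(x) = (x + 4)^3*(x + 5), so the eigenvalues are known. The minimal polynomial is
  m_A(x) = Π_λ (x − λ)^{k_λ}
where k_λ is the size of the *largest* Jordan block for λ (equivalently, the smallest k with (A − λI)^k v = 0 for every generalised eigenvector v of λ).

  λ = -5: largest Jordan block has size 1, contributing (x + 5)
  λ = -4: largest Jordan block has size 1, contributing (x + 4)

So m_A(x) = (x + 4)*(x + 5) = x^2 + 9*x + 20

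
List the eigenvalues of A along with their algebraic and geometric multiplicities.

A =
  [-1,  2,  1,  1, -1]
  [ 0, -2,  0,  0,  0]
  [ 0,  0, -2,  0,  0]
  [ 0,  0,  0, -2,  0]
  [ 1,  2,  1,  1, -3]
λ = -2: alg = 5, geom = 4

Step 1 — factor the characteristic polynomial to read off the algebraic multiplicities:
  χ_A(x) = (x + 2)^5

Step 2 — compute geometric multiplicities via the rank-nullity identity g(λ) = n − rank(A − λI):
  rank(A − (-2)·I) = 1, so dim ker(A − (-2)·I) = n − 1 = 4

Summary:
  λ = -2: algebraic multiplicity = 5, geometric multiplicity = 4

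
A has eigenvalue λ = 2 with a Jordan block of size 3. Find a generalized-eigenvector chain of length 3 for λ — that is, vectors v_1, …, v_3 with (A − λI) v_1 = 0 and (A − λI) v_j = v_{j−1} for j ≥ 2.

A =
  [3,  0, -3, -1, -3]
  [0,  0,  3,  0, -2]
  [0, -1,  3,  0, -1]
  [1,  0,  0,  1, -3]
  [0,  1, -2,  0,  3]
A Jordan chain for λ = 2 of length 3:
v_1 = (0, -1, 0, -3, 1)ᵀ
v_2 = (0, -2, -1, 0, 1)ᵀ
v_3 = (0, 1, 0, 0, 0)ᵀ

Let N = A − (2)·I. We want v_3 with N^3 v_3 = 0 but N^2 v_3 ≠ 0; then v_{j-1} := N · v_j for j = 3, …, 2.

Pick v_3 = (0, 1, 0, 0, 0)ᵀ.
Then v_2 = N · v_3 = (0, -2, -1, 0, 1)ᵀ.
Then v_1 = N · v_2 = (0, -1, 0, -3, 1)ᵀ.

Sanity check: (A − (2)·I) v_1 = (0, 0, 0, 0, 0)ᵀ = 0. ✓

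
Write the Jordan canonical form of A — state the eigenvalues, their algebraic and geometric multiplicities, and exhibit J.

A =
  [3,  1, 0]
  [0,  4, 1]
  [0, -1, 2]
J_3(3)

The characteristic polynomial is
  det(x·I − A) = x^3 - 9*x^2 + 27*x - 27 = (x - 3)^3

Eigenvalues and multiplicities (the geometric multiplicity of λ is n − rank(A − λI), which equals the number of Jordan blocks for λ):
  λ = 3: algebraic multiplicity = 3, geometric multiplicity = 1

Determining the block sizes for each eigenvalue:
  λ = 3: one block (gm = 1), so the single block has size am = 3 → block sizes [3]

Assembling the blocks gives a Jordan form
J =
  [3, 1, 0]
  [0, 3, 1]
  [0, 0, 3]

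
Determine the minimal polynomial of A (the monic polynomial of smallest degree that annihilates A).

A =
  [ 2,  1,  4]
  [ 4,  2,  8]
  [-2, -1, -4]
x^2

The characteristic polynomial is χ_A(x) = x^3, so the eigenvalues are known. The minimal polynomial is
  m_A(x) = Π_λ (x − λ)^{k_λ}
where k_λ is the size of the *largest* Jordan block for λ (equivalently, the smallest k with (A − λI)^k v = 0 for every generalised eigenvector v of λ).

  λ = 0: largest Jordan block has size 2, contributing (x − 0)^2

So m_A(x) = x^2 = x^2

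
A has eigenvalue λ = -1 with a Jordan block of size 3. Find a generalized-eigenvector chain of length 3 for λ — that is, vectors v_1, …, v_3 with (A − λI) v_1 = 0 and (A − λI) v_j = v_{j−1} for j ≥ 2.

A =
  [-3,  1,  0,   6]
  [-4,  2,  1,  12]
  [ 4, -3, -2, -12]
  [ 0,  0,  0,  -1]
A Jordan chain for λ = -1 of length 3:
v_1 = (1, 2, -2, 0)ᵀ
v_2 = (1, 3, -3, 0)ᵀ
v_3 = (0, 1, 0, 0)ᵀ

Let N = A − (-1)·I. We want v_3 with N^3 v_3 = 0 but N^2 v_3 ≠ 0; then v_{j-1} := N · v_j for j = 3, …, 2.

Pick v_3 = (0, 1, 0, 0)ᵀ.
Then v_2 = N · v_3 = (1, 3, -3, 0)ᵀ.
Then v_1 = N · v_2 = (1, 2, -2, 0)ᵀ.

Sanity check: (A − (-1)·I) v_1 = (0, 0, 0, 0)ᵀ = 0. ✓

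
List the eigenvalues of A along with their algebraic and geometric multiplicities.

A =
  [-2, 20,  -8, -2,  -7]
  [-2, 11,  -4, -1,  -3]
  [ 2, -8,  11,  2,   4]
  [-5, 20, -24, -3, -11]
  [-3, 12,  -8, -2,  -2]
λ = 3: alg = 5, geom = 3

Step 1 — factor the characteristic polynomial to read off the algebraic multiplicities:
  χ_A(x) = (x - 3)^5

Step 2 — compute geometric multiplicities via the rank-nullity identity g(λ) = n − rank(A − λI):
  rank(A − (3)·I) = 2, so dim ker(A − (3)·I) = n − 2 = 3

Summary:
  λ = 3: algebraic multiplicity = 5, geometric multiplicity = 3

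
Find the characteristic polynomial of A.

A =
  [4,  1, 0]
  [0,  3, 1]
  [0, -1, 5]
x^3 - 12*x^2 + 48*x - 64

Expanding det(x·I − A) (e.g. by cofactor expansion or by noting that A is similar to its Jordan form J, which has the same characteristic polynomial as A) gives
  χ_A(x) = x^3 - 12*x^2 + 48*x - 64
which factors as (x - 4)^3. The eigenvalues (with algebraic multiplicities) are λ = 4 with multiplicity 3.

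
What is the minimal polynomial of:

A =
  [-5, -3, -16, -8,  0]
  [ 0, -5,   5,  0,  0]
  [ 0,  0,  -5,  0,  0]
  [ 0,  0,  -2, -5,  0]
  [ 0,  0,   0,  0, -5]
x^3 + 15*x^2 + 75*x + 125

The characteristic polynomial is χ_A(x) = (x + 5)^5, so the eigenvalues are known. The minimal polynomial is
  m_A(x) = Π_λ (x − λ)^{k_λ}
where k_λ is the size of the *largest* Jordan block for λ (equivalently, the smallest k with (A − λI)^k v = 0 for every generalised eigenvector v of λ).

  λ = -5: largest Jordan block has size 3, contributing (x + 5)^3

So m_A(x) = (x + 5)^3 = x^3 + 15*x^2 + 75*x + 125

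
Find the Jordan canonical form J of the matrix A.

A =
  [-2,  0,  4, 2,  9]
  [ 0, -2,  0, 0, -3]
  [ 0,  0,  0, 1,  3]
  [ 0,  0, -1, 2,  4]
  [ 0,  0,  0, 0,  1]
J_1(-2) ⊕ J_1(-2) ⊕ J_3(1)

The characteristic polynomial is
  det(x·I − A) = x^5 + x^4 - 5*x^3 - x^2 + 8*x - 4 = (x - 1)^3*(x + 2)^2

Eigenvalues and multiplicities (the geometric multiplicity of λ is n − rank(A − λI), which equals the number of Jordan blocks for λ):
  λ = -2: algebraic multiplicity = 2, geometric multiplicity = 2
  λ = 1: algebraic multiplicity = 3, geometric multiplicity = 1

Determining the block sizes for each eigenvalue:
  λ = -2: gm = am = 2, so every block has size 1 → block sizes [1, 1]
  λ = 1: one block (gm = 1), so the single block has size am = 3 → block sizes [3]

Assembling the blocks gives a Jordan form
J =
  [-2,  0, 0, 0, 0]
  [ 0, -2, 0, 0, 0]
  [ 0,  0, 1, 1, 0]
  [ 0,  0, 0, 1, 1]
  [ 0,  0, 0, 0, 1]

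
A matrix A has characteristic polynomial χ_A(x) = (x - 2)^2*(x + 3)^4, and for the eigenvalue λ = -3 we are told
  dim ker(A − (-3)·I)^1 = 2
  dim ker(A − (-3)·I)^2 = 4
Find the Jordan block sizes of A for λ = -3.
Block sizes for λ = -3: [2, 2]

From the dimensions of kernels of powers, the number of Jordan blocks of size at least j is d_j − d_{j−1} where d_j = dim ker(N^j) (with d_0 = 0). Computing the differences gives [2, 2].
The number of blocks of size exactly k is (#blocks of size ≥ k) − (#blocks of size ≥ k + 1), so the partition is: 2 block(s) of size 2.
In nonincreasing order the block sizes are [2, 2].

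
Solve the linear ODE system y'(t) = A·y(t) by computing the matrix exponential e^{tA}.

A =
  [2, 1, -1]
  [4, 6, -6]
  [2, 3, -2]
e^{tA} =
  [t^2*exp(2*t) + exp(2*t), t^2*exp(2*t)/2 + t*exp(2*t), -t^2*exp(2*t) - t*exp(2*t)]
  [2*t^2*exp(2*t) + 4*t*exp(2*t), t^2*exp(2*t) + 4*t*exp(2*t) + exp(2*t), -2*t^2*exp(2*t) - 6*t*exp(2*t)]
  [2*t^2*exp(2*t) + 2*t*exp(2*t), t^2*exp(2*t) + 3*t*exp(2*t), -2*t^2*exp(2*t) - 4*t*exp(2*t) + exp(2*t)]

Strategy: write A = P · J · P⁻¹ where J is a Jordan canonical form, so e^{tA} = P · e^{tJ} · P⁻¹, and e^{tJ} can be computed block-by-block.

A has Jordan form
J =
  [2, 1, 0]
  [0, 2, 1]
  [0, 0, 2]
(up to reordering of blocks).

Per-block formulas:
  For a 3×3 Jordan block J_3(2): exp(t · J_3(2)) = e^(2t)·(I + t·N + (t^2/2)·N^2), where N is the 3×3 nilpotent shift.

After assembling e^{tJ} and conjugating by P, we get:

e^{tA} =
  [t^2*exp(2*t) + exp(2*t), t^2*exp(2*t)/2 + t*exp(2*t), -t^2*exp(2*t) - t*exp(2*t)]
  [2*t^2*exp(2*t) + 4*t*exp(2*t), t^2*exp(2*t) + 4*t*exp(2*t) + exp(2*t), -2*t^2*exp(2*t) - 6*t*exp(2*t)]
  [2*t^2*exp(2*t) + 2*t*exp(2*t), t^2*exp(2*t) + 3*t*exp(2*t), -2*t^2*exp(2*t) - 4*t*exp(2*t) + exp(2*t)]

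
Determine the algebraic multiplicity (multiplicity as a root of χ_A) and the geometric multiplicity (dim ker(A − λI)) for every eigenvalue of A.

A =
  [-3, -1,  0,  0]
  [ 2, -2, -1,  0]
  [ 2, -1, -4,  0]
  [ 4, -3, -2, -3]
λ = -3: alg = 4, geom = 2

Step 1 — factor the characteristic polynomial to read off the algebraic multiplicities:
  χ_A(x) = (x + 3)^4

Step 2 — compute geometric multiplicities via the rank-nullity identity g(λ) = n − rank(A − λI):
  rank(A − (-3)·I) = 2, so dim ker(A − (-3)·I) = n − 2 = 2

Summary:
  λ = -3: algebraic multiplicity = 4, geometric multiplicity = 2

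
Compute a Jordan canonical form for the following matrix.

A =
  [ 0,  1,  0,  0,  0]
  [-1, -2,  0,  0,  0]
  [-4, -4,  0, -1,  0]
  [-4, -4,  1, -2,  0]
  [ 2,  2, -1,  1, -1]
J_2(-1) ⊕ J_2(-1) ⊕ J_1(-1)

The characteristic polynomial is
  det(x·I − A) = x^5 + 5*x^4 + 10*x^3 + 10*x^2 + 5*x + 1 = (x + 1)^5

Eigenvalues and multiplicities (the geometric multiplicity of λ is n − rank(A − λI), which equals the number of Jordan blocks for λ):
  λ = -1: algebraic multiplicity = 5, geometric multiplicity = 3

Determining the block sizes for each eigenvalue:
  λ = -1: with am = 5 and gm = 3, the partition is not yet determined (e.g. several partitions of 5 into 3 parts exist). Let N = A − (-1)·I. Computing rank(N^1) = 2, rank(N^2) = 0; the number of blocks of size ≥ j is rank(N^{j−1}) − rank(N^j), giving [3, 2]. So we have 2 block(s) of size 2, 1 block(s) of size 1 → block sizes [2, 2, 1]

Assembling the blocks gives a Jordan form
J =
  [-1,  1,  0,  0,  0]
  [ 0, -1,  0,  0,  0]
  [ 0,  0, -1,  1,  0]
  [ 0,  0,  0, -1,  0]
  [ 0,  0,  0,  0, -1]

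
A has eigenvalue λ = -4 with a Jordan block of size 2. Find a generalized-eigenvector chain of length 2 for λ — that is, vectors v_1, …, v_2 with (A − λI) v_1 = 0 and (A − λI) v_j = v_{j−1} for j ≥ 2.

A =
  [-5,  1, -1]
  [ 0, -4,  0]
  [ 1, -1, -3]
A Jordan chain for λ = -4 of length 2:
v_1 = (-1, 0, 1)ᵀ
v_2 = (1, 0, 0)ᵀ

Let N = A − (-4)·I. We want v_2 with N^2 v_2 = 0 but N^1 v_2 ≠ 0; then v_{j-1} := N · v_j for j = 2, …, 2.

Pick v_2 = (1, 0, 0)ᵀ.
Then v_1 = N · v_2 = (-1, 0, 1)ᵀ.

Sanity check: (A − (-4)·I) v_1 = (0, 0, 0)ᵀ = 0. ✓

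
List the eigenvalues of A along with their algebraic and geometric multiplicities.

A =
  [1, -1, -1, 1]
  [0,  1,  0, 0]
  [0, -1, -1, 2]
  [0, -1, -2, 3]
λ = 1: alg = 4, geom = 2

Step 1 — factor the characteristic polynomial to read off the algebraic multiplicities:
  χ_A(x) = (x - 1)^4

Step 2 — compute geometric multiplicities via the rank-nullity identity g(λ) = n − rank(A − λI):
  rank(A − (1)·I) = 2, so dim ker(A − (1)·I) = n − 2 = 2

Summary:
  λ = 1: algebraic multiplicity = 4, geometric multiplicity = 2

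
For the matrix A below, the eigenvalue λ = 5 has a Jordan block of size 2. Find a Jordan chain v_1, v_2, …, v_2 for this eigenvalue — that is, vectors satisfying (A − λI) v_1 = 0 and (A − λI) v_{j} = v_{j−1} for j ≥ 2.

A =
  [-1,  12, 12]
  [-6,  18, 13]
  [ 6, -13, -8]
A Jordan chain for λ = 5 of length 2:
v_1 = (0, 1, -1)ᵀ
v_2 = (2, 1, 0)ᵀ

Let N = A − (5)·I. We want v_2 with N^2 v_2 = 0 but N^1 v_2 ≠ 0; then v_{j-1} := N · v_j for j = 2, …, 2.

Pick v_2 = (2, 1, 0)ᵀ.
Then v_1 = N · v_2 = (0, 1, -1)ᵀ.

Sanity check: (A − (5)·I) v_1 = (0, 0, 0)ᵀ = 0. ✓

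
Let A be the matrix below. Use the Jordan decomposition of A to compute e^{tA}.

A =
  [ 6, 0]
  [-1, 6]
e^{tA} =
  [exp(6*t), 0]
  [-t*exp(6*t), exp(6*t)]

Strategy: write A = P · J · P⁻¹ where J is a Jordan canonical form, so e^{tA} = P · e^{tJ} · P⁻¹, and e^{tJ} can be computed block-by-block.

A has Jordan form
J =
  [6, 1]
  [0, 6]
(up to reordering of blocks).

Per-block formulas:
  For a 2×2 Jordan block J_2(6): exp(t · J_2(6)) = e^(6t)·(I + t·N), where N is the 2×2 nilpotent shift.

After assembling e^{tJ} and conjugating by P, we get:

e^{tA} =
  [exp(6*t), 0]
  [-t*exp(6*t), exp(6*t)]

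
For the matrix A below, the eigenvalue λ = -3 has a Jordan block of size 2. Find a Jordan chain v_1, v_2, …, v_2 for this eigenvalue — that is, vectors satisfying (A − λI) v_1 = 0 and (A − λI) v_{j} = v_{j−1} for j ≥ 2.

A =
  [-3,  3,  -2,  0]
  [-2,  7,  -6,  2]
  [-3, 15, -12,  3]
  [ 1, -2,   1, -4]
A Jordan chain for λ = -3 of length 2:
v_1 = (0, -2, -3, 1)ᵀ
v_2 = (1, 0, 0, 0)ᵀ

Let N = A − (-3)·I. We want v_2 with N^2 v_2 = 0 but N^1 v_2 ≠ 0; then v_{j-1} := N · v_j for j = 2, …, 2.

Pick v_2 = (1, 0, 0, 0)ᵀ.
Then v_1 = N · v_2 = (0, -2, -3, 1)ᵀ.

Sanity check: (A − (-3)·I) v_1 = (0, 0, 0, 0)ᵀ = 0. ✓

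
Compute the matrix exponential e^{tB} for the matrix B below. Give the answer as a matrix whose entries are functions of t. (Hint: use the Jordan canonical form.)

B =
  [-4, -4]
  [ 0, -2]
e^{tB} =
  [exp(-4*t), -2*exp(-2*t) + 2*exp(-4*t)]
  [0, exp(-2*t)]

Strategy: write B = P · J · P⁻¹ where J is a Jordan canonical form, so e^{tB} = P · e^{tJ} · P⁻¹, and e^{tJ} can be computed block-by-block.

B has Jordan form
J =
  [-4,  0]
  [ 0, -2]
(up to reordering of blocks).

Per-block formulas:
  For a 1×1 block at λ = -4: exp(t · [-4]) = [e^(-4t)].
  For a 1×1 block at λ = -2: exp(t · [-2]) = [e^(-2t)].

After assembling e^{tJ} and conjugating by P, we get:

e^{tB} =
  [exp(-4*t), -2*exp(-2*t) + 2*exp(-4*t)]
  [0, exp(-2*t)]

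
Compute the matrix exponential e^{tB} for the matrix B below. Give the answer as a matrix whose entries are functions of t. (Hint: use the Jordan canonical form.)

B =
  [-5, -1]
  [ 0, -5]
e^{tB} =
  [exp(-5*t), -t*exp(-5*t)]
  [0, exp(-5*t)]

Strategy: write B = P · J · P⁻¹ where J is a Jordan canonical form, so e^{tB} = P · e^{tJ} · P⁻¹, and e^{tJ} can be computed block-by-block.

B has Jordan form
J =
  [-5,  1]
  [ 0, -5]
(up to reordering of blocks).

Per-block formulas:
  For a 2×2 Jordan block J_2(-5): exp(t · J_2(-5)) = e^(-5t)·(I + t·N), where N is the 2×2 nilpotent shift.

After assembling e^{tJ} and conjugating by P, we get:

e^{tB} =
  [exp(-5*t), -t*exp(-5*t)]
  [0, exp(-5*t)]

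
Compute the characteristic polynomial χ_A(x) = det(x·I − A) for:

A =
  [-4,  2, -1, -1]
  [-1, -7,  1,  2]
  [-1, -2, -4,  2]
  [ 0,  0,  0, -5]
x^4 + 20*x^3 + 150*x^2 + 500*x + 625

Expanding det(x·I − A) (e.g. by cofactor expansion or by noting that A is similar to its Jordan form J, which has the same characteristic polynomial as A) gives
  χ_A(x) = x^4 + 20*x^3 + 150*x^2 + 500*x + 625
which factors as (x + 5)^4. The eigenvalues (with algebraic multiplicities) are λ = -5 with multiplicity 4.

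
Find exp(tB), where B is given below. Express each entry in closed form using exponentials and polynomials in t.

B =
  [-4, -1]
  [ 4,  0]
e^{tB} =
  [-2*t*exp(-2*t) + exp(-2*t), -t*exp(-2*t)]
  [4*t*exp(-2*t), 2*t*exp(-2*t) + exp(-2*t)]

Strategy: write B = P · J · P⁻¹ where J is a Jordan canonical form, so e^{tB} = P · e^{tJ} · P⁻¹, and e^{tJ} can be computed block-by-block.

B has Jordan form
J =
  [-2,  1]
  [ 0, -2]
(up to reordering of blocks).

Per-block formulas:
  For a 2×2 Jordan block J_2(-2): exp(t · J_2(-2)) = e^(-2t)·(I + t·N), where N is the 2×2 nilpotent shift.

After assembling e^{tJ} and conjugating by P, we get:

e^{tB} =
  [-2*t*exp(-2*t) + exp(-2*t), -t*exp(-2*t)]
  [4*t*exp(-2*t), 2*t*exp(-2*t) + exp(-2*t)]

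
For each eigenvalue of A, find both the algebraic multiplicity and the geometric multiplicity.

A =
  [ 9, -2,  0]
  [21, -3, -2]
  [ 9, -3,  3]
λ = 3: alg = 3, geom = 1

Step 1 — factor the characteristic polynomial to read off the algebraic multiplicities:
  χ_A(x) = (x - 3)^3

Step 2 — compute geometric multiplicities via the rank-nullity identity g(λ) = n − rank(A − λI):
  rank(A − (3)·I) = 2, so dim ker(A − (3)·I) = n − 2 = 1

Summary:
  λ = 3: algebraic multiplicity = 3, geometric multiplicity = 1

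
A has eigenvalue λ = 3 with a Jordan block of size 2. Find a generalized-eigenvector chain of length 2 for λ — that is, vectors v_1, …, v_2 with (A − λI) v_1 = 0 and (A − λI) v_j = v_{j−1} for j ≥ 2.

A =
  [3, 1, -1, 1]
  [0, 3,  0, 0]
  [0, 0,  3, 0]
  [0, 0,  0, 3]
A Jordan chain for λ = 3 of length 2:
v_1 = (1, 0, 0, 0)ᵀ
v_2 = (0, 1, 0, 0)ᵀ

Let N = A − (3)·I. We want v_2 with N^2 v_2 = 0 but N^1 v_2 ≠ 0; then v_{j-1} := N · v_j for j = 2, …, 2.

Pick v_2 = (0, 1, 0, 0)ᵀ.
Then v_1 = N · v_2 = (1, 0, 0, 0)ᵀ.

Sanity check: (A − (3)·I) v_1 = (0, 0, 0, 0)ᵀ = 0. ✓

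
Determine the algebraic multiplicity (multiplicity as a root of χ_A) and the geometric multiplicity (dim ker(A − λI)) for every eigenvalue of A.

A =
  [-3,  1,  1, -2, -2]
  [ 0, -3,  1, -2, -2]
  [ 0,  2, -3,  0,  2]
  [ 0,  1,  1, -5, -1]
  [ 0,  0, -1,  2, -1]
λ = -3: alg = 5, geom = 2

Step 1 — factor the characteristic polynomial to read off the algebraic multiplicities:
  χ_A(x) = (x + 3)^5

Step 2 — compute geometric multiplicities via the rank-nullity identity g(λ) = n − rank(A − λI):
  rank(A − (-3)·I) = 3, so dim ker(A − (-3)·I) = n − 3 = 2

Summary:
  λ = -3: algebraic multiplicity = 5, geometric multiplicity = 2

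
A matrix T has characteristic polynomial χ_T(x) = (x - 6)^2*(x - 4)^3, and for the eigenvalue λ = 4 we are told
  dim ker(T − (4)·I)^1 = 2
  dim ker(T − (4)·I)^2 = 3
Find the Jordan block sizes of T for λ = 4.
Block sizes for λ = 4: [2, 1]

From the dimensions of kernels of powers, the number of Jordan blocks of size at least j is d_j − d_{j−1} where d_j = dim ker(N^j) (with d_0 = 0). Computing the differences gives [2, 1].
The number of blocks of size exactly k is (#blocks of size ≥ k) − (#blocks of size ≥ k + 1), so the partition is: 1 block(s) of size 1, 1 block(s) of size 2.
In nonincreasing order the block sizes are [2, 1].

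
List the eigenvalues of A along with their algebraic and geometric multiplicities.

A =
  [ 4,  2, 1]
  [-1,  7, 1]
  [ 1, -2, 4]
λ = 5: alg = 3, geom = 2

Step 1 — factor the characteristic polynomial to read off the algebraic multiplicities:
  χ_A(x) = (x - 5)^3

Step 2 — compute geometric multiplicities via the rank-nullity identity g(λ) = n − rank(A − λI):
  rank(A − (5)·I) = 1, so dim ker(A − (5)·I) = n − 1 = 2

Summary:
  λ = 5: algebraic multiplicity = 3, geometric multiplicity = 2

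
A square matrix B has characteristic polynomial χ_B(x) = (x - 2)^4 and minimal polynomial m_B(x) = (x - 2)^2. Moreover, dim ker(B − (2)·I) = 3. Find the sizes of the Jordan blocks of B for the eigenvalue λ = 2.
Block sizes for λ = 2: [2, 1, 1]

Step 1 — from the characteristic polynomial, algebraic multiplicity of λ = 2 is 4. From dim ker(B − (2)·I) = 3, there are exactly 3 Jordan blocks for λ = 2.
Step 2 — from the minimal polynomial, the factor (x − 2)^2 tells us the largest block for λ = 2 has size 2.
Step 3 — with total size 4, 3 blocks, and largest block 2, the block sizes (in nonincreasing order) are [2, 1, 1].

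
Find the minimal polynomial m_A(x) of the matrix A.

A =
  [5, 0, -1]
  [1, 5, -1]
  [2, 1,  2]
x^3 - 12*x^2 + 48*x - 64

The characteristic polynomial is χ_A(x) = (x - 4)^3, so the eigenvalues are known. The minimal polynomial is
  m_A(x) = Π_λ (x − λ)^{k_λ}
where k_λ is the size of the *largest* Jordan block for λ (equivalently, the smallest k with (A − λI)^k v = 0 for every generalised eigenvector v of λ).

  λ = 4: largest Jordan block has size 3, contributing (x − 4)^3

So m_A(x) = (x - 4)^3 = x^3 - 12*x^2 + 48*x - 64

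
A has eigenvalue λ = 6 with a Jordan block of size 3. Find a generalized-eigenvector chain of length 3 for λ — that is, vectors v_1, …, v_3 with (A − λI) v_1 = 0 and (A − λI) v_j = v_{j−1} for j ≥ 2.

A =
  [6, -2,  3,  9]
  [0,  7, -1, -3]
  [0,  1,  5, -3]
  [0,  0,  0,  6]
A Jordan chain for λ = 6 of length 3:
v_1 = (1, 0, 0, 0)ᵀ
v_2 = (-2, 1, 1, 0)ᵀ
v_3 = (0, 1, 0, 0)ᵀ

Let N = A − (6)·I. We want v_3 with N^3 v_3 = 0 but N^2 v_3 ≠ 0; then v_{j-1} := N · v_j for j = 3, …, 2.

Pick v_3 = (0, 1, 0, 0)ᵀ.
Then v_2 = N · v_3 = (-2, 1, 1, 0)ᵀ.
Then v_1 = N · v_2 = (1, 0, 0, 0)ᵀ.

Sanity check: (A − (6)·I) v_1 = (0, 0, 0, 0)ᵀ = 0. ✓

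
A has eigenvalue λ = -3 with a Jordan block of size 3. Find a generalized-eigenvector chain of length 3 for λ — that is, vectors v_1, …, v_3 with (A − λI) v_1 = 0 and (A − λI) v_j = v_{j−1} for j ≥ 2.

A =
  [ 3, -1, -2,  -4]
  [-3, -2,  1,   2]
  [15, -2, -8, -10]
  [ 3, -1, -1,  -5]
A Jordan chain for λ = -3 of length 3:
v_1 = (-3, 0, -9, 0)ᵀ
v_2 = (6, -3, 15, 3)ᵀ
v_3 = (1, 0, 0, 0)ᵀ

Let N = A − (-3)·I. We want v_3 with N^3 v_3 = 0 but N^2 v_3 ≠ 0; then v_{j-1} := N · v_j for j = 3, …, 2.

Pick v_3 = (1, 0, 0, 0)ᵀ.
Then v_2 = N · v_3 = (6, -3, 15, 3)ᵀ.
Then v_1 = N · v_2 = (-3, 0, -9, 0)ᵀ.

Sanity check: (A − (-3)·I) v_1 = (0, 0, 0, 0)ᵀ = 0. ✓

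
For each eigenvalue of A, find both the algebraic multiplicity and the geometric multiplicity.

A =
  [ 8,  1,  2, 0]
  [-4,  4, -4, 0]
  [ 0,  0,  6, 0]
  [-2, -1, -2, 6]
λ = 6: alg = 4, geom = 3

Step 1 — factor the characteristic polynomial to read off the algebraic multiplicities:
  χ_A(x) = (x - 6)^4

Step 2 — compute geometric multiplicities via the rank-nullity identity g(λ) = n − rank(A − λI):
  rank(A − (6)·I) = 1, so dim ker(A − (6)·I) = n − 1 = 3

Summary:
  λ = 6: algebraic multiplicity = 4, geometric multiplicity = 3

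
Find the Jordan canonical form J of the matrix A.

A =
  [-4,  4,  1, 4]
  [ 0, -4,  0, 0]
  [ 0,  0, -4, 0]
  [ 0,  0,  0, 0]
J_2(-4) ⊕ J_1(-4) ⊕ J_1(0)

The characteristic polynomial is
  det(x·I − A) = x^4 + 12*x^3 + 48*x^2 + 64*x = x*(x + 4)^3

Eigenvalues and multiplicities (the geometric multiplicity of λ is n − rank(A − λI), which equals the number of Jordan blocks for λ):
  λ = -4: algebraic multiplicity = 3, geometric multiplicity = 2
  λ = 0: algebraic multiplicity = 1, geometric multiplicity = 1

Determining the block sizes for each eigenvalue:
  λ = -4: 2 blocks summing to 3 forces exactly one block of size 2 and the rest size 1 → block sizes [2, 1]
  λ = 0: one block (gm = 1), so the single block has size am = 1 → block sizes [1]

Assembling the blocks gives a Jordan form
J =
  [-4,  1,  0, 0]
  [ 0, -4,  0, 0]
  [ 0,  0, -4, 0]
  [ 0,  0,  0, 0]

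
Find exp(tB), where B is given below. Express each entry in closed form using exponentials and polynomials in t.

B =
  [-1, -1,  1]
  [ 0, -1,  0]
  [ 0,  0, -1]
e^{tB} =
  [exp(-t), -t*exp(-t), t*exp(-t)]
  [0, exp(-t), 0]
  [0, 0, exp(-t)]

Strategy: write B = P · J · P⁻¹ where J is a Jordan canonical form, so e^{tB} = P · e^{tJ} · P⁻¹, and e^{tJ} can be computed block-by-block.

B has Jordan form
J =
  [-1,  1,  0]
  [ 0, -1,  0]
  [ 0,  0, -1]
(up to reordering of blocks).

Per-block formulas:
  For a 2×2 Jordan block J_2(-1): exp(t · J_2(-1)) = e^(-1t)·(I + t·N), where N is the 2×2 nilpotent shift.
  For a 1×1 block at λ = -1: exp(t · [-1]) = [e^(-1t)].

After assembling e^{tJ} and conjugating by P, we get:

e^{tB} =
  [exp(-t), -t*exp(-t), t*exp(-t)]
  [0, exp(-t), 0]
  [0, 0, exp(-t)]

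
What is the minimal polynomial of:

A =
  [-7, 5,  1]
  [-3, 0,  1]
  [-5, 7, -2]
x^3 + 9*x^2 + 27*x + 27

The characteristic polynomial is χ_A(x) = (x + 3)^3, so the eigenvalues are known. The minimal polynomial is
  m_A(x) = Π_λ (x − λ)^{k_λ}
where k_λ is the size of the *largest* Jordan block for λ (equivalently, the smallest k with (A − λI)^k v = 0 for every generalised eigenvector v of λ).

  λ = -3: largest Jordan block has size 3, contributing (x + 3)^3

So m_A(x) = (x + 3)^3 = x^3 + 9*x^2 + 27*x + 27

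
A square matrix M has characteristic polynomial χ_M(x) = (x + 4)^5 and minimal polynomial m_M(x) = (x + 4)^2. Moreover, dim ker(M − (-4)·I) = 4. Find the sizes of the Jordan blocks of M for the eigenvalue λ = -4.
Block sizes for λ = -4: [2, 1, 1, 1]

Step 1 — from the characteristic polynomial, algebraic multiplicity of λ = -4 is 5. From dim ker(M − (-4)·I) = 4, there are exactly 4 Jordan blocks for λ = -4.
Step 2 — from the minimal polynomial, the factor (x + 4)^2 tells us the largest block for λ = -4 has size 2.
Step 3 — with total size 5, 4 blocks, and largest block 2, the block sizes (in nonincreasing order) are [2, 1, 1, 1].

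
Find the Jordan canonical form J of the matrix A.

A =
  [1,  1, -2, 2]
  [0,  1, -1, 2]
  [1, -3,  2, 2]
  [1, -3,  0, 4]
J_3(2) ⊕ J_1(2)

The characteristic polynomial is
  det(x·I − A) = x^4 - 8*x^3 + 24*x^2 - 32*x + 16 = (x - 2)^4

Eigenvalues and multiplicities (the geometric multiplicity of λ is n − rank(A − λI), which equals the number of Jordan blocks for λ):
  λ = 2: algebraic multiplicity = 4, geometric multiplicity = 2

Determining the block sizes for each eigenvalue:
  λ = 2: with am = 4 and gm = 2, the partition is not yet determined (e.g. several partitions of 4 into 2 parts exist). Let N = A − (2)·I. Computing rank(N^1) = 2, rank(N^2) = 1, rank(N^3) = 0; the number of blocks of size ≥ j is rank(N^{j−1}) − rank(N^j), giving [2, 1, 1]. So we have 1 block(s) of size 3, 1 block(s) of size 1 → block sizes [3, 1]

Assembling the blocks gives a Jordan form
J =
  [2, 1, 0, 0]
  [0, 2, 1, 0]
  [0, 0, 2, 0]
  [0, 0, 0, 2]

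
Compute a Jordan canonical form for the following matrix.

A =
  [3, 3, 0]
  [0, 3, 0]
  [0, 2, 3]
J_2(3) ⊕ J_1(3)

The characteristic polynomial is
  det(x·I − A) = x^3 - 9*x^2 + 27*x - 27 = (x - 3)^3

Eigenvalues and multiplicities (the geometric multiplicity of λ is n − rank(A − λI), which equals the number of Jordan blocks for λ):
  λ = 3: algebraic multiplicity = 3, geometric multiplicity = 2

Determining the block sizes for each eigenvalue:
  λ = 3: 2 blocks summing to 3 forces exactly one block of size 2 and the rest size 1 → block sizes [2, 1]

Assembling the blocks gives a Jordan form
J =
  [3, 1, 0]
  [0, 3, 0]
  [0, 0, 3]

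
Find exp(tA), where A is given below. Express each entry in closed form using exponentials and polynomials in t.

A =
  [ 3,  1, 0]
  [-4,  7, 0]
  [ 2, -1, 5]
e^{tA} =
  [-2*t*exp(5*t) + exp(5*t), t*exp(5*t), 0]
  [-4*t*exp(5*t), 2*t*exp(5*t) + exp(5*t), 0]
  [2*t*exp(5*t), -t*exp(5*t), exp(5*t)]

Strategy: write A = P · J · P⁻¹ where J is a Jordan canonical form, so e^{tA} = P · e^{tJ} · P⁻¹, and e^{tJ} can be computed block-by-block.

A has Jordan form
J =
  [5, 1, 0]
  [0, 5, 0]
  [0, 0, 5]
(up to reordering of blocks).

Per-block formulas:
  For a 1×1 block at λ = 5: exp(t · [5]) = [e^(5t)].
  For a 2×2 Jordan block J_2(5): exp(t · J_2(5)) = e^(5t)·(I + t·N), where N is the 2×2 nilpotent shift.

After assembling e^{tJ} and conjugating by P, we get:

e^{tA} =
  [-2*t*exp(5*t) + exp(5*t), t*exp(5*t), 0]
  [-4*t*exp(5*t), 2*t*exp(5*t) + exp(5*t), 0]
  [2*t*exp(5*t), -t*exp(5*t), exp(5*t)]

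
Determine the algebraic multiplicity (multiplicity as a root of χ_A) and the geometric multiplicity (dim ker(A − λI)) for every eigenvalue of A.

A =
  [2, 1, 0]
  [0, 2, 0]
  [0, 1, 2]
λ = 2: alg = 3, geom = 2

Step 1 — factor the characteristic polynomial to read off the algebraic multiplicities:
  χ_A(x) = (x - 2)^3

Step 2 — compute geometric multiplicities via the rank-nullity identity g(λ) = n − rank(A − λI):
  rank(A − (2)·I) = 1, so dim ker(A − (2)·I) = n − 1 = 2

Summary:
  λ = 2: algebraic multiplicity = 3, geometric multiplicity = 2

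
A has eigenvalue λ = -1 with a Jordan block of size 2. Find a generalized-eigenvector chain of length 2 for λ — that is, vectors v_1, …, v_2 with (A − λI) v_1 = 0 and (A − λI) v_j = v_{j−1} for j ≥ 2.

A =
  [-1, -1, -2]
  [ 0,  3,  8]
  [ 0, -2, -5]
A Jordan chain for λ = -1 of length 2:
v_1 = (-1, 4, -2)ᵀ
v_2 = (0, 1, 0)ᵀ

Let N = A − (-1)·I. We want v_2 with N^2 v_2 = 0 but N^1 v_2 ≠ 0; then v_{j-1} := N · v_j for j = 2, …, 2.

Pick v_2 = (0, 1, 0)ᵀ.
Then v_1 = N · v_2 = (-1, 4, -2)ᵀ.

Sanity check: (A − (-1)·I) v_1 = (0, 0, 0)ᵀ = 0. ✓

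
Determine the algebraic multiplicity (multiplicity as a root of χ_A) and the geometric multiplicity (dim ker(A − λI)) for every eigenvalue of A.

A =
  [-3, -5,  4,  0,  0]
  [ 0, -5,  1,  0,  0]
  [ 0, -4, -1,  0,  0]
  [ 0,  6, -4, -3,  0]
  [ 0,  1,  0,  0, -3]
λ = -3: alg = 5, geom = 3

Step 1 — factor the characteristic polynomial to read off the algebraic multiplicities:
  χ_A(x) = (x + 3)^5

Step 2 — compute geometric multiplicities via the rank-nullity identity g(λ) = n − rank(A − λI):
  rank(A − (-3)·I) = 2, so dim ker(A − (-3)·I) = n − 2 = 3

Summary:
  λ = -3: algebraic multiplicity = 5, geometric multiplicity = 3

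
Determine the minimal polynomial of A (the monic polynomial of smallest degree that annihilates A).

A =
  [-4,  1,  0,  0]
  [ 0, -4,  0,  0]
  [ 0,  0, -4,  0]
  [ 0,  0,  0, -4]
x^2 + 8*x + 16

The characteristic polynomial is χ_A(x) = (x + 4)^4, so the eigenvalues are known. The minimal polynomial is
  m_A(x) = Π_λ (x − λ)^{k_λ}
where k_λ is the size of the *largest* Jordan block for λ (equivalently, the smallest k with (A − λI)^k v = 0 for every generalised eigenvector v of λ).

  λ = -4: largest Jordan block has size 2, contributing (x + 4)^2

So m_A(x) = (x + 4)^2 = x^2 + 8*x + 16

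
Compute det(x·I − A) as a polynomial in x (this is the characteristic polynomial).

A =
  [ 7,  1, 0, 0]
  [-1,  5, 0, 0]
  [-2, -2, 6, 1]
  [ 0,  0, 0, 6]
x^4 - 24*x^3 + 216*x^2 - 864*x + 1296

Expanding det(x·I − A) (e.g. by cofactor expansion or by noting that A is similar to its Jordan form J, which has the same characteristic polynomial as A) gives
  χ_A(x) = x^4 - 24*x^3 + 216*x^2 - 864*x + 1296
which factors as (x - 6)^4. The eigenvalues (with algebraic multiplicities) are λ = 6 with multiplicity 4.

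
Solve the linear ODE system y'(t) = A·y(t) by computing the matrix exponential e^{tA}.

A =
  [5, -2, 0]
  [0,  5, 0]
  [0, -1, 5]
e^{tA} =
  [exp(5*t), -2*t*exp(5*t), 0]
  [0, exp(5*t), 0]
  [0, -t*exp(5*t), exp(5*t)]

Strategy: write A = P · J · P⁻¹ where J is a Jordan canonical form, so e^{tA} = P · e^{tJ} · P⁻¹, and e^{tJ} can be computed block-by-block.

A has Jordan form
J =
  [5, 1, 0]
  [0, 5, 0]
  [0, 0, 5]
(up to reordering of blocks).

Per-block formulas:
  For a 1×1 block at λ = 5: exp(t · [5]) = [e^(5t)].
  For a 2×2 Jordan block J_2(5): exp(t · J_2(5)) = e^(5t)·(I + t·N), where N is the 2×2 nilpotent shift.

After assembling e^{tJ} and conjugating by P, we get:

e^{tA} =
  [exp(5*t), -2*t*exp(5*t), 0]
  [0, exp(5*t), 0]
  [0, -t*exp(5*t), exp(5*t)]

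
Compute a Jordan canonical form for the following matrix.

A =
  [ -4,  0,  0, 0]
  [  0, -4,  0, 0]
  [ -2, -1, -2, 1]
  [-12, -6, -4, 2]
J_1(-4) ⊕ J_1(-4) ⊕ J_2(0)

The characteristic polynomial is
  det(x·I − A) = x^4 + 8*x^3 + 16*x^2 = x^2*(x + 4)^2

Eigenvalues and multiplicities (the geometric multiplicity of λ is n − rank(A − λI), which equals the number of Jordan blocks for λ):
  λ = -4: algebraic multiplicity = 2, geometric multiplicity = 2
  λ = 0: algebraic multiplicity = 2, geometric multiplicity = 1

Determining the block sizes for each eigenvalue:
  λ = -4: gm = am = 2, so every block has size 1 → block sizes [1, 1]
  λ = 0: one block (gm = 1), so the single block has size am = 2 → block sizes [2]

Assembling the blocks gives a Jordan form
J =
  [-4,  0, 0, 0]
  [ 0, -4, 0, 0]
  [ 0,  0, 0, 1]
  [ 0,  0, 0, 0]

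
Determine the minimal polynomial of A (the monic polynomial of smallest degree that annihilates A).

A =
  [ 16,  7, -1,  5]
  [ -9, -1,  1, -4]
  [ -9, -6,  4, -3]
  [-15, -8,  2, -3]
x^3 - 12*x^2 + 48*x - 64

The characteristic polynomial is χ_A(x) = (x - 4)^4, so the eigenvalues are known. The minimal polynomial is
  m_A(x) = Π_λ (x − λ)^{k_λ}
where k_λ is the size of the *largest* Jordan block for λ (equivalently, the smallest k with (A − λI)^k v = 0 for every generalised eigenvector v of λ).

  λ = 4: largest Jordan block has size 3, contributing (x − 4)^3

So m_A(x) = (x - 4)^3 = x^3 - 12*x^2 + 48*x - 64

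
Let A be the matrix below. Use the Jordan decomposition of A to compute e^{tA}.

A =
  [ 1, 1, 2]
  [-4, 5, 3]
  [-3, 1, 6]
e^{tA} =
  [-t^2*exp(4*t)/2 - 3*t*exp(4*t) + exp(4*t), t*exp(4*t), t^2*exp(4*t)/2 + 2*t*exp(4*t)]
  [-t^2*exp(4*t)/2 - 4*t*exp(4*t), t*exp(4*t) + exp(4*t), t^2*exp(4*t)/2 + 3*t*exp(4*t)]
  [-t^2*exp(4*t)/2 - 3*t*exp(4*t), t*exp(4*t), t^2*exp(4*t)/2 + 2*t*exp(4*t) + exp(4*t)]

Strategy: write A = P · J · P⁻¹ where J is a Jordan canonical form, so e^{tA} = P · e^{tJ} · P⁻¹, and e^{tJ} can be computed block-by-block.

A has Jordan form
J =
  [4, 1, 0]
  [0, 4, 1]
  [0, 0, 4]
(up to reordering of blocks).

Per-block formulas:
  For a 3×3 Jordan block J_3(4): exp(t · J_3(4)) = e^(4t)·(I + t·N + (t^2/2)·N^2), where N is the 3×3 nilpotent shift.

After assembling e^{tJ} and conjugating by P, we get:

e^{tA} =
  [-t^2*exp(4*t)/2 - 3*t*exp(4*t) + exp(4*t), t*exp(4*t), t^2*exp(4*t)/2 + 2*t*exp(4*t)]
  [-t^2*exp(4*t)/2 - 4*t*exp(4*t), t*exp(4*t) + exp(4*t), t^2*exp(4*t)/2 + 3*t*exp(4*t)]
  [-t^2*exp(4*t)/2 - 3*t*exp(4*t), t*exp(4*t), t^2*exp(4*t)/2 + 2*t*exp(4*t) + exp(4*t)]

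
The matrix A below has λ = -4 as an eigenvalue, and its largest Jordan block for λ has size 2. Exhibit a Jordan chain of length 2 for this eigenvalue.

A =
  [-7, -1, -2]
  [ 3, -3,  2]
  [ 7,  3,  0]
A Jordan chain for λ = -4 of length 2:
v_1 = (-1, 1, 1)ᵀ
v_2 = (1, -2, 0)ᵀ

Let N = A − (-4)·I. We want v_2 with N^2 v_2 = 0 but N^1 v_2 ≠ 0; then v_{j-1} := N · v_j for j = 2, …, 2.

Pick v_2 = (1, -2, 0)ᵀ.
Then v_1 = N · v_2 = (-1, 1, 1)ᵀ.

Sanity check: (A − (-4)·I) v_1 = (0, 0, 0)ᵀ = 0. ✓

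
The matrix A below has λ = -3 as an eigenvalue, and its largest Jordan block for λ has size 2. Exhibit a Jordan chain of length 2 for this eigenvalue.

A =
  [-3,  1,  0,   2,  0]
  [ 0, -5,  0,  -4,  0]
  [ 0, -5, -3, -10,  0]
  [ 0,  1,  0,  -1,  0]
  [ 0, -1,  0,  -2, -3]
A Jordan chain for λ = -3 of length 2:
v_1 = (1, -2, -5, 1, -1)ᵀ
v_2 = (0, 1, 0, 0, 0)ᵀ

Let N = A − (-3)·I. We want v_2 with N^2 v_2 = 0 but N^1 v_2 ≠ 0; then v_{j-1} := N · v_j for j = 2, …, 2.

Pick v_2 = (0, 1, 0, 0, 0)ᵀ.
Then v_1 = N · v_2 = (1, -2, -5, 1, -1)ᵀ.

Sanity check: (A − (-3)·I) v_1 = (0, 0, 0, 0, 0)ᵀ = 0. ✓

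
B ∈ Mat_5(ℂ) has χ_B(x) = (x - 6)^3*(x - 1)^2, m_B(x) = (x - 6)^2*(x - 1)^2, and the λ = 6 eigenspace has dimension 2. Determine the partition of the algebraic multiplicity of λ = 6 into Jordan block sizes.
Block sizes for λ = 6: [2, 1]

Step 1 — from the characteristic polynomial, algebraic multiplicity of λ = 6 is 3. From dim ker(B − (6)·I) = 2, there are exactly 2 Jordan blocks for λ = 6.
Step 2 — from the minimal polynomial, the factor (x − 6)^2 tells us the largest block for λ = 6 has size 2.
Step 3 — with total size 3, 2 blocks, and largest block 2, the block sizes (in nonincreasing order) are [2, 1].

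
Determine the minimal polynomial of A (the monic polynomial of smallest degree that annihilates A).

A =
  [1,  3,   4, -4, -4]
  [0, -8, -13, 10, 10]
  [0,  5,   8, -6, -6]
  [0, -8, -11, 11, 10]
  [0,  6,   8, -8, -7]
x^3 - 3*x^2 + 3*x - 1

The characteristic polynomial is χ_A(x) = (x - 1)^5, so the eigenvalues are known. The minimal polynomial is
  m_A(x) = Π_λ (x − λ)^{k_λ}
where k_λ is the size of the *largest* Jordan block for λ (equivalently, the smallest k with (A − λI)^k v = 0 for every generalised eigenvector v of λ).

  λ = 1: largest Jordan block has size 3, contributing (x − 1)^3

So m_A(x) = (x - 1)^3 = x^3 - 3*x^2 + 3*x - 1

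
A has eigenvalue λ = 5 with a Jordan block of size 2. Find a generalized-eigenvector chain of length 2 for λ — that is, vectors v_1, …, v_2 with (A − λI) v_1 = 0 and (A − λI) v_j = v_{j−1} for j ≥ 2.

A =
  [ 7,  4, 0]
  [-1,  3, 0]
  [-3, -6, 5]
A Jordan chain for λ = 5 of length 2:
v_1 = (2, -1, -3)ᵀ
v_2 = (1, 0, 0)ᵀ

Let N = A − (5)·I. We want v_2 with N^2 v_2 = 0 but N^1 v_2 ≠ 0; then v_{j-1} := N · v_j for j = 2, …, 2.

Pick v_2 = (1, 0, 0)ᵀ.
Then v_1 = N · v_2 = (2, -1, -3)ᵀ.

Sanity check: (A − (5)·I) v_1 = (0, 0, 0)ᵀ = 0. ✓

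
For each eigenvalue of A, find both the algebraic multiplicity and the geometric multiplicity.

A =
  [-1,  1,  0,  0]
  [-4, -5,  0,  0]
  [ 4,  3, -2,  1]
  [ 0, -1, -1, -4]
λ = -3: alg = 4, geom = 2

Step 1 — factor the characteristic polynomial to read off the algebraic multiplicities:
  χ_A(x) = (x + 3)^4

Step 2 — compute geometric multiplicities via the rank-nullity identity g(λ) = n − rank(A − λI):
  rank(A − (-3)·I) = 2, so dim ker(A − (-3)·I) = n − 2 = 2

Summary:
  λ = -3: algebraic multiplicity = 4, geometric multiplicity = 2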